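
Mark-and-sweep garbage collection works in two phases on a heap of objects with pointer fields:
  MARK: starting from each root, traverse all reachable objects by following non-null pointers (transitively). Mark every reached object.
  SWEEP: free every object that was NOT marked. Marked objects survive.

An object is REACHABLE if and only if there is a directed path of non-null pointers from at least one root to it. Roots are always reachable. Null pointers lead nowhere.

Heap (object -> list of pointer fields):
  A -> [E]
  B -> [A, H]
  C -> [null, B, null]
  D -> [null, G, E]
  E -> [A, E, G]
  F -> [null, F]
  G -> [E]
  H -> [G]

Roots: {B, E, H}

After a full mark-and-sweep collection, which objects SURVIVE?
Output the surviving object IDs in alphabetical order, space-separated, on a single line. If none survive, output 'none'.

Roots: B E H
Mark B: refs=A H, marked=B
Mark E: refs=A E G, marked=B E
Mark H: refs=G, marked=B E H
Mark A: refs=E, marked=A B E H
Mark G: refs=E, marked=A B E G H
Unmarked (collected): C D F

Answer: A B E G H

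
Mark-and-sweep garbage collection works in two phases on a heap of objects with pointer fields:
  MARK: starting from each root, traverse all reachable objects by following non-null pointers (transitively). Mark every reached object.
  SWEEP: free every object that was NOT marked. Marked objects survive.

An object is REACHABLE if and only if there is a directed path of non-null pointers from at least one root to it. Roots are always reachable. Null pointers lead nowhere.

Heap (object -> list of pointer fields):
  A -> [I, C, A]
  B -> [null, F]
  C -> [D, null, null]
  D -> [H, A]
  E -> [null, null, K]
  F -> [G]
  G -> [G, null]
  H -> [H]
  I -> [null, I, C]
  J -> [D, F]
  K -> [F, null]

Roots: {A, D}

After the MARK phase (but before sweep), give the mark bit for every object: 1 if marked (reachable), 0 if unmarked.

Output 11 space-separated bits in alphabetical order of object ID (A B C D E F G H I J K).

Answer: 1 0 1 1 0 0 0 1 1 0 0

Derivation:
Roots: A D
Mark A: refs=I C A, marked=A
Mark D: refs=H A, marked=A D
Mark I: refs=null I C, marked=A D I
Mark C: refs=D null null, marked=A C D I
Mark H: refs=H, marked=A C D H I
Unmarked (collected): B E F G J K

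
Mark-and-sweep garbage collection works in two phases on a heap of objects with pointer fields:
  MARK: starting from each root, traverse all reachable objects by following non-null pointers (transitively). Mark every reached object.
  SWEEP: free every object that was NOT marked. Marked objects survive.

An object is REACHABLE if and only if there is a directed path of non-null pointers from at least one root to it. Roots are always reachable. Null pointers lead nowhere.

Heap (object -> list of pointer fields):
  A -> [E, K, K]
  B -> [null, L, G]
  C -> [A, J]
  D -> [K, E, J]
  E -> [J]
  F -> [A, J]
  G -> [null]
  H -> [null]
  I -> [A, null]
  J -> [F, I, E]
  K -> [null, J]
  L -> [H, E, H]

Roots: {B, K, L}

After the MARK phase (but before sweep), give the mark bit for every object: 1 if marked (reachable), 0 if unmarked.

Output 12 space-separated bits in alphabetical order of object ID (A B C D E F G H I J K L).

Answer: 1 1 0 0 1 1 1 1 1 1 1 1

Derivation:
Roots: B K L
Mark B: refs=null L G, marked=B
Mark K: refs=null J, marked=B K
Mark L: refs=H E H, marked=B K L
Mark G: refs=null, marked=B G K L
Mark J: refs=F I E, marked=B G J K L
Mark H: refs=null, marked=B G H J K L
Mark E: refs=J, marked=B E G H J K L
Mark F: refs=A J, marked=B E F G H J K L
Mark I: refs=A null, marked=B E F G H I J K L
Mark A: refs=E K K, marked=A B E F G H I J K L
Unmarked (collected): C D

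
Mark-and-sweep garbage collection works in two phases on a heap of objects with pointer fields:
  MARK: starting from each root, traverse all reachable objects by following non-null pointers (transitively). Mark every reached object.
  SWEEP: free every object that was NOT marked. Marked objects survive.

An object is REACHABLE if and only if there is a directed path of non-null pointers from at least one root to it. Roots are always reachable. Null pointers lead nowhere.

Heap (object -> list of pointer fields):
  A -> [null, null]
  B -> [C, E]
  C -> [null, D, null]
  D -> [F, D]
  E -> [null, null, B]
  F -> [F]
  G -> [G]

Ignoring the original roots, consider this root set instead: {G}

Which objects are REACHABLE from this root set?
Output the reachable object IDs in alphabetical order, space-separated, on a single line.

Answer: G

Derivation:
Roots: G
Mark G: refs=G, marked=G
Unmarked (collected): A B C D E F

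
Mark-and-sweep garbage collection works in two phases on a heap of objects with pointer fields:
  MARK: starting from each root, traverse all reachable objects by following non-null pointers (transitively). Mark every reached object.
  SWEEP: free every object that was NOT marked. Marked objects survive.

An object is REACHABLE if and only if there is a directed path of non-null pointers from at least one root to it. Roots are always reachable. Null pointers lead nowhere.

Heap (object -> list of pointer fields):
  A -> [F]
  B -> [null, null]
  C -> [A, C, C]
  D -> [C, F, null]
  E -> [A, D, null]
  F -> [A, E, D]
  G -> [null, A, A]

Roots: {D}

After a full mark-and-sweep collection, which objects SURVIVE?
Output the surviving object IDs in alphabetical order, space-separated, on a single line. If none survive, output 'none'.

Answer: A C D E F

Derivation:
Roots: D
Mark D: refs=C F null, marked=D
Mark C: refs=A C C, marked=C D
Mark F: refs=A E D, marked=C D F
Mark A: refs=F, marked=A C D F
Mark E: refs=A D null, marked=A C D E F
Unmarked (collected): B G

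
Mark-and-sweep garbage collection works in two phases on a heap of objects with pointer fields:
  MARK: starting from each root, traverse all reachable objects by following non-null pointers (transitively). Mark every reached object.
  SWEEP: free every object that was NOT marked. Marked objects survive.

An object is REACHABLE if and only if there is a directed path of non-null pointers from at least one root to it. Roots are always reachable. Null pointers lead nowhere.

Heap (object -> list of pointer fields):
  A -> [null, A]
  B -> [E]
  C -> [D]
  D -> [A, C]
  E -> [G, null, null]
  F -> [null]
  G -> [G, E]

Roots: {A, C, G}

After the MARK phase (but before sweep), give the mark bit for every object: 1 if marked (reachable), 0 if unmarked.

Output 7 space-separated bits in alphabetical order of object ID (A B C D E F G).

Answer: 1 0 1 1 1 0 1

Derivation:
Roots: A C G
Mark A: refs=null A, marked=A
Mark C: refs=D, marked=A C
Mark G: refs=G E, marked=A C G
Mark D: refs=A C, marked=A C D G
Mark E: refs=G null null, marked=A C D E G
Unmarked (collected): B F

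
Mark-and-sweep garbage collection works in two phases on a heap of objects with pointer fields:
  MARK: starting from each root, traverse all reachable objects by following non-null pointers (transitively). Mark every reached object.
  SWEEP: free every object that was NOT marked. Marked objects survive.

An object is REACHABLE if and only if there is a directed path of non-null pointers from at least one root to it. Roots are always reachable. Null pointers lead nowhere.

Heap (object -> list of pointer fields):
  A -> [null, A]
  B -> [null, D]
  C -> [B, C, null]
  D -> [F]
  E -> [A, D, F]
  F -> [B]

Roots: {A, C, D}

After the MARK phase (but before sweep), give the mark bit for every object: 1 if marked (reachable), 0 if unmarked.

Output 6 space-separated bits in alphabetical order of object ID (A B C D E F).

Answer: 1 1 1 1 0 1

Derivation:
Roots: A C D
Mark A: refs=null A, marked=A
Mark C: refs=B C null, marked=A C
Mark D: refs=F, marked=A C D
Mark B: refs=null D, marked=A B C D
Mark F: refs=B, marked=A B C D F
Unmarked (collected): E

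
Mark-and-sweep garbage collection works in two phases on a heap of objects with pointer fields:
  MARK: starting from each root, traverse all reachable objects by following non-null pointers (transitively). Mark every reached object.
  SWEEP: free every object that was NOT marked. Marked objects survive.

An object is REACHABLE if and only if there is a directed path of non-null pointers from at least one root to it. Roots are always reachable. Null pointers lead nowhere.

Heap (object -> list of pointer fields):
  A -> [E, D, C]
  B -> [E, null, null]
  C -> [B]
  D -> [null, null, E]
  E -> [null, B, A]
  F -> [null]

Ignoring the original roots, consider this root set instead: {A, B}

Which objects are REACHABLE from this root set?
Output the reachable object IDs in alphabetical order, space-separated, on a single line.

Roots: A B
Mark A: refs=E D C, marked=A
Mark B: refs=E null null, marked=A B
Mark E: refs=null B A, marked=A B E
Mark D: refs=null null E, marked=A B D E
Mark C: refs=B, marked=A B C D E
Unmarked (collected): F

Answer: A B C D E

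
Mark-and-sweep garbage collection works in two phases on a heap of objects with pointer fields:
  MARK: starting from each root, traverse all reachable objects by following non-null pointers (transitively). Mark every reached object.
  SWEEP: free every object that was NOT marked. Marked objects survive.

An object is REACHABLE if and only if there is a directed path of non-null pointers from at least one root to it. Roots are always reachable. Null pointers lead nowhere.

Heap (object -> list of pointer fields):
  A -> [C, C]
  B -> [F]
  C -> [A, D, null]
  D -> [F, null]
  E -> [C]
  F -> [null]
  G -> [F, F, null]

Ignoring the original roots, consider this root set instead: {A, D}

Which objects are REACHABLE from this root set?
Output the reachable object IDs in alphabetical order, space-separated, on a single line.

Roots: A D
Mark A: refs=C C, marked=A
Mark D: refs=F null, marked=A D
Mark C: refs=A D null, marked=A C D
Mark F: refs=null, marked=A C D F
Unmarked (collected): B E G

Answer: A C D F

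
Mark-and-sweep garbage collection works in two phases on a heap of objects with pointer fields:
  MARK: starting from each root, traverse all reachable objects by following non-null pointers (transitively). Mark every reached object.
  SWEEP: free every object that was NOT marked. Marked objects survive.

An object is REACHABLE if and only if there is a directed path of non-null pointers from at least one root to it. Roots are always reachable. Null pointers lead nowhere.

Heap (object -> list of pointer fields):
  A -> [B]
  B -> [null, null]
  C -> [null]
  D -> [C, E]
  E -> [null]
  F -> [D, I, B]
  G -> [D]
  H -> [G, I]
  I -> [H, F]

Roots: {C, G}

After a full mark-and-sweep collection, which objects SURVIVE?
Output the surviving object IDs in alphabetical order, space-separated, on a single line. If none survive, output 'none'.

Roots: C G
Mark C: refs=null, marked=C
Mark G: refs=D, marked=C G
Mark D: refs=C E, marked=C D G
Mark E: refs=null, marked=C D E G
Unmarked (collected): A B F H I

Answer: C D E G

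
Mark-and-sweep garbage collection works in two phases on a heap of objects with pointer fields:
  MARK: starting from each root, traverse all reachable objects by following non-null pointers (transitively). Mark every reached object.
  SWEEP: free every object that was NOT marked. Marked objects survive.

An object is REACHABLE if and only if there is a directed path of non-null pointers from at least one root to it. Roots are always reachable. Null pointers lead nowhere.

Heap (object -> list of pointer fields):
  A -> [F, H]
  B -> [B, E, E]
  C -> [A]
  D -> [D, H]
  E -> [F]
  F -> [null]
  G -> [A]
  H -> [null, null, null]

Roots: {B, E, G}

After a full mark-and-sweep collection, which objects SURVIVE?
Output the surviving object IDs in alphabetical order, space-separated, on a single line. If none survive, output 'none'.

Roots: B E G
Mark B: refs=B E E, marked=B
Mark E: refs=F, marked=B E
Mark G: refs=A, marked=B E G
Mark F: refs=null, marked=B E F G
Mark A: refs=F H, marked=A B E F G
Mark H: refs=null null null, marked=A B E F G H
Unmarked (collected): C D

Answer: A B E F G H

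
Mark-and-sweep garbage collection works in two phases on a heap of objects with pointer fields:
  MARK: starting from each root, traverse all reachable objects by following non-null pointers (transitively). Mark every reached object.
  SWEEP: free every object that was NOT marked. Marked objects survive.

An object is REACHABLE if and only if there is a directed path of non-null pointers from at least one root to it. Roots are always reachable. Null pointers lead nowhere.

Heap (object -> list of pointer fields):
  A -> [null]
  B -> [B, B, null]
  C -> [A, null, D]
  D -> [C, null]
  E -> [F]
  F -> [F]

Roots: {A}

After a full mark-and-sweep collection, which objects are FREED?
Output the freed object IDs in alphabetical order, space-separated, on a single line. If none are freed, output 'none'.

Roots: A
Mark A: refs=null, marked=A
Unmarked (collected): B C D E F

Answer: B C D E F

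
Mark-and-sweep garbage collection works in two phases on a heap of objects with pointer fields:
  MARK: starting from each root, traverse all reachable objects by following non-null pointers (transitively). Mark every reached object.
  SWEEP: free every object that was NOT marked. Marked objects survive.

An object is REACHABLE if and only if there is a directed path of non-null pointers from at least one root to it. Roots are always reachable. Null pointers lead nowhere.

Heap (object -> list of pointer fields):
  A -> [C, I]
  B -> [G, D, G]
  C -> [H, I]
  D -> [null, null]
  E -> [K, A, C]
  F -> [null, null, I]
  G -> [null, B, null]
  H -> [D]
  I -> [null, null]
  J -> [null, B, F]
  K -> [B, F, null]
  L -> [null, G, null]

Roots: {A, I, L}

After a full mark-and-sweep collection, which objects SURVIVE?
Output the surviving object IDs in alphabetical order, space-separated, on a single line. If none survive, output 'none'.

Roots: A I L
Mark A: refs=C I, marked=A
Mark I: refs=null null, marked=A I
Mark L: refs=null G null, marked=A I L
Mark C: refs=H I, marked=A C I L
Mark G: refs=null B null, marked=A C G I L
Mark H: refs=D, marked=A C G H I L
Mark B: refs=G D G, marked=A B C G H I L
Mark D: refs=null null, marked=A B C D G H I L
Unmarked (collected): E F J K

Answer: A B C D G H I L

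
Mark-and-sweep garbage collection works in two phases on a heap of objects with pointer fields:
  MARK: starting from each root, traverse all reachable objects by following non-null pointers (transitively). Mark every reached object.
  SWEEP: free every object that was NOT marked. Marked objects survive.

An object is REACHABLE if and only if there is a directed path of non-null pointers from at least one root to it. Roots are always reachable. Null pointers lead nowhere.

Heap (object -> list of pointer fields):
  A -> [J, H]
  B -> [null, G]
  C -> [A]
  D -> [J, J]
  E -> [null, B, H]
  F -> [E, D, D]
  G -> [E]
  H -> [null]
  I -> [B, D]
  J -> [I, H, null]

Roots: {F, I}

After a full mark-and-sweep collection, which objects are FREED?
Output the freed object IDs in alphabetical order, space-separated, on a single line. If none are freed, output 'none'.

Answer: A C

Derivation:
Roots: F I
Mark F: refs=E D D, marked=F
Mark I: refs=B D, marked=F I
Mark E: refs=null B H, marked=E F I
Mark D: refs=J J, marked=D E F I
Mark B: refs=null G, marked=B D E F I
Mark H: refs=null, marked=B D E F H I
Mark J: refs=I H null, marked=B D E F H I J
Mark G: refs=E, marked=B D E F G H I J
Unmarked (collected): A C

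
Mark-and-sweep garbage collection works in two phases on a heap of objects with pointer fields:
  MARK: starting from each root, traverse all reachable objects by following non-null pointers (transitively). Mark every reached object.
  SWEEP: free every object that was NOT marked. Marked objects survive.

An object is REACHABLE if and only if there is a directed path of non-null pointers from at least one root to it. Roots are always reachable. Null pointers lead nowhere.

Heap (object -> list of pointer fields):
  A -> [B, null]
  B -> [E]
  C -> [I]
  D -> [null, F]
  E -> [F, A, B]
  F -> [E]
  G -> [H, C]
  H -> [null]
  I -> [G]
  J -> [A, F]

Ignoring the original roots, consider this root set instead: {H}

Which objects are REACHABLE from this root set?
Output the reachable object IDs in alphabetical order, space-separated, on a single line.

Roots: H
Mark H: refs=null, marked=H
Unmarked (collected): A B C D E F G I J

Answer: H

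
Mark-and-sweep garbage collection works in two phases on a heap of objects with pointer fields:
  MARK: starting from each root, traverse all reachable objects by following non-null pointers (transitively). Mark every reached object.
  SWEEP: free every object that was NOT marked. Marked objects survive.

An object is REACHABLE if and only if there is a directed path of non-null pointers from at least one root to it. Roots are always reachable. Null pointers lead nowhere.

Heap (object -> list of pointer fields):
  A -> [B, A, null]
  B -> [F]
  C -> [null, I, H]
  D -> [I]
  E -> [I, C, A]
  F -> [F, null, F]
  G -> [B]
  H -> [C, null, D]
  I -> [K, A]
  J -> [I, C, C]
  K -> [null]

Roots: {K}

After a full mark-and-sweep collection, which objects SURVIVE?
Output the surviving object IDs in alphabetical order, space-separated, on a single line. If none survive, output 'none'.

Answer: K

Derivation:
Roots: K
Mark K: refs=null, marked=K
Unmarked (collected): A B C D E F G H I J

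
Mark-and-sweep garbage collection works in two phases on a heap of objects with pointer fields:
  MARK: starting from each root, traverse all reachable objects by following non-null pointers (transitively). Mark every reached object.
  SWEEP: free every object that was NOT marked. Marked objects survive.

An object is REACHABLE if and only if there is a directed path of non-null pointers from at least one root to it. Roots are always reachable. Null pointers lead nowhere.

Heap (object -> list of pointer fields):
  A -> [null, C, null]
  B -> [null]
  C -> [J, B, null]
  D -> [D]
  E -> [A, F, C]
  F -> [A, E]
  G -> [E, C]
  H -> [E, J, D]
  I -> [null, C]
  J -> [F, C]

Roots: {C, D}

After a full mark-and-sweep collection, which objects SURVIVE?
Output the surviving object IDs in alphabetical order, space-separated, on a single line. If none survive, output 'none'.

Roots: C D
Mark C: refs=J B null, marked=C
Mark D: refs=D, marked=C D
Mark J: refs=F C, marked=C D J
Mark B: refs=null, marked=B C D J
Mark F: refs=A E, marked=B C D F J
Mark A: refs=null C null, marked=A B C D F J
Mark E: refs=A F C, marked=A B C D E F J
Unmarked (collected): G H I

Answer: A B C D E F J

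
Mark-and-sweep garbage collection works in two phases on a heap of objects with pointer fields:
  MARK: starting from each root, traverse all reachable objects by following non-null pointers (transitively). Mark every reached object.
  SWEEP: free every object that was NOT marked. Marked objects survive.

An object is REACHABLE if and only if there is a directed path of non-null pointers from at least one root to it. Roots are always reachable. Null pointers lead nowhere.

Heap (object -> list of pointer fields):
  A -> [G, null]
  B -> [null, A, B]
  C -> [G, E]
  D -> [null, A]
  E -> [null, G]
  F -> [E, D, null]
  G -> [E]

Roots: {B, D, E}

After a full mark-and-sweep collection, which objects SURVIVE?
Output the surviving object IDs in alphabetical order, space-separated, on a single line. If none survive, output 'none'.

Roots: B D E
Mark B: refs=null A B, marked=B
Mark D: refs=null A, marked=B D
Mark E: refs=null G, marked=B D E
Mark A: refs=G null, marked=A B D E
Mark G: refs=E, marked=A B D E G
Unmarked (collected): C F

Answer: A B D E G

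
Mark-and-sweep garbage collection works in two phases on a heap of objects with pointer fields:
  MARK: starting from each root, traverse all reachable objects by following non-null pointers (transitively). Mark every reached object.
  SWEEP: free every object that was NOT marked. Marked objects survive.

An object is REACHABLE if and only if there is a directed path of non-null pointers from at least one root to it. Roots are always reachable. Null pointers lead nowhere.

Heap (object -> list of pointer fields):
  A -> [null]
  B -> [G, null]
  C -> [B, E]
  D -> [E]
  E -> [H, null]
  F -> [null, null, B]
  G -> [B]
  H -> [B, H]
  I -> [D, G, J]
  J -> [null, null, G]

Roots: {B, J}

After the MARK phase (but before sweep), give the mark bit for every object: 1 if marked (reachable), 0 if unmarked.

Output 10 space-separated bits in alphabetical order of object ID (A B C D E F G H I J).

Answer: 0 1 0 0 0 0 1 0 0 1

Derivation:
Roots: B J
Mark B: refs=G null, marked=B
Mark J: refs=null null G, marked=B J
Mark G: refs=B, marked=B G J
Unmarked (collected): A C D E F H I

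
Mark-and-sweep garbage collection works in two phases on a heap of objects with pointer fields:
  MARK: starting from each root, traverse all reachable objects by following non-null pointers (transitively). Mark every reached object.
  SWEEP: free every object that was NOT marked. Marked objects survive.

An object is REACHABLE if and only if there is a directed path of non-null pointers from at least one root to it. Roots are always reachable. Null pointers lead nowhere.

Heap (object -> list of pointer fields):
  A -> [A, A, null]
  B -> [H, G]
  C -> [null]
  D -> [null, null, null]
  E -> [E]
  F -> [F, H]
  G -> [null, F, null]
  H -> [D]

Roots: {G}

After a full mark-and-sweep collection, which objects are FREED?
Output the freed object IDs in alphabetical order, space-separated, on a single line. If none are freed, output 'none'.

Roots: G
Mark G: refs=null F null, marked=G
Mark F: refs=F H, marked=F G
Mark H: refs=D, marked=F G H
Mark D: refs=null null null, marked=D F G H
Unmarked (collected): A B C E

Answer: A B C E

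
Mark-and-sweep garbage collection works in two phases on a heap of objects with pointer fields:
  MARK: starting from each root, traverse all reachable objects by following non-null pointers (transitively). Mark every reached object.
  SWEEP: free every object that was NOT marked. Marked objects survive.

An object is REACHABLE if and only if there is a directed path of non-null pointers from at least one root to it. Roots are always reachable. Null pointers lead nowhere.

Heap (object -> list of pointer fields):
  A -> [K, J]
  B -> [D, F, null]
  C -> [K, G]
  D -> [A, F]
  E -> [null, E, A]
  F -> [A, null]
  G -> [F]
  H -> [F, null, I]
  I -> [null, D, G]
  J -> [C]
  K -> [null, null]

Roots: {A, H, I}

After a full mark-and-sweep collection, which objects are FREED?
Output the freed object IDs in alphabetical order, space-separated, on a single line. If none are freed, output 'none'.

Answer: B E

Derivation:
Roots: A H I
Mark A: refs=K J, marked=A
Mark H: refs=F null I, marked=A H
Mark I: refs=null D G, marked=A H I
Mark K: refs=null null, marked=A H I K
Mark J: refs=C, marked=A H I J K
Mark F: refs=A null, marked=A F H I J K
Mark D: refs=A F, marked=A D F H I J K
Mark G: refs=F, marked=A D F G H I J K
Mark C: refs=K G, marked=A C D F G H I J K
Unmarked (collected): B E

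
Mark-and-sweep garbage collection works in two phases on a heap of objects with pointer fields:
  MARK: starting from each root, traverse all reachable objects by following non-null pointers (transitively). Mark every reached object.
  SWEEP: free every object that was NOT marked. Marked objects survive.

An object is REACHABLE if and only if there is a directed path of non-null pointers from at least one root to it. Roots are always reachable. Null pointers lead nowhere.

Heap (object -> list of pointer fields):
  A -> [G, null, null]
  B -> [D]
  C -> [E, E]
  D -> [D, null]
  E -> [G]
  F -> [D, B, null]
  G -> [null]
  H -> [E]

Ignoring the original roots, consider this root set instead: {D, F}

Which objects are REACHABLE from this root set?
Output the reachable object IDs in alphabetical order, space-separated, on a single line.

Answer: B D F

Derivation:
Roots: D F
Mark D: refs=D null, marked=D
Mark F: refs=D B null, marked=D F
Mark B: refs=D, marked=B D F
Unmarked (collected): A C E G H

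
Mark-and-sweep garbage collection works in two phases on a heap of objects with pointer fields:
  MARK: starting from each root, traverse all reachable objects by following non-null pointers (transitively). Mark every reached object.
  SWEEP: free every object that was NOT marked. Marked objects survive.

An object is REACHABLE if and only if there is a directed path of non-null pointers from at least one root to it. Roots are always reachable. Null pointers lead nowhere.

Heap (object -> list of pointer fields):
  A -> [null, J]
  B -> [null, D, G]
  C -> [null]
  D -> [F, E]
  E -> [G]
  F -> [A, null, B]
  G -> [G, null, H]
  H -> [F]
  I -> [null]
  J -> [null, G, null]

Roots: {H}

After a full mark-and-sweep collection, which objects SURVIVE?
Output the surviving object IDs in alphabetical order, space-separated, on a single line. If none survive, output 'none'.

Answer: A B D E F G H J

Derivation:
Roots: H
Mark H: refs=F, marked=H
Mark F: refs=A null B, marked=F H
Mark A: refs=null J, marked=A F H
Mark B: refs=null D G, marked=A B F H
Mark J: refs=null G null, marked=A B F H J
Mark D: refs=F E, marked=A B D F H J
Mark G: refs=G null H, marked=A B D F G H J
Mark E: refs=G, marked=A B D E F G H J
Unmarked (collected): C I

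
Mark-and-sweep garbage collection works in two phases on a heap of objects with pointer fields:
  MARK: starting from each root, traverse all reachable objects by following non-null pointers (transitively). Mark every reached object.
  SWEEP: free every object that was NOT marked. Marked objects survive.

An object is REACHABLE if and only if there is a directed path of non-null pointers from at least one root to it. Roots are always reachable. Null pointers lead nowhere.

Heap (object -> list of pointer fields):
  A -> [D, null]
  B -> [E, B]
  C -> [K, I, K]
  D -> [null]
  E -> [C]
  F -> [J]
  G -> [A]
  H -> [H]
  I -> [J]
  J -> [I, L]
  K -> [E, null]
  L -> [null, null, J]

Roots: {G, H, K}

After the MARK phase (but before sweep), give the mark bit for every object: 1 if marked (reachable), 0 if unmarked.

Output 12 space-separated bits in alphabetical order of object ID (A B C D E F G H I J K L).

Answer: 1 0 1 1 1 0 1 1 1 1 1 1

Derivation:
Roots: G H K
Mark G: refs=A, marked=G
Mark H: refs=H, marked=G H
Mark K: refs=E null, marked=G H K
Mark A: refs=D null, marked=A G H K
Mark E: refs=C, marked=A E G H K
Mark D: refs=null, marked=A D E G H K
Mark C: refs=K I K, marked=A C D E G H K
Mark I: refs=J, marked=A C D E G H I K
Mark J: refs=I L, marked=A C D E G H I J K
Mark L: refs=null null J, marked=A C D E G H I J K L
Unmarked (collected): B F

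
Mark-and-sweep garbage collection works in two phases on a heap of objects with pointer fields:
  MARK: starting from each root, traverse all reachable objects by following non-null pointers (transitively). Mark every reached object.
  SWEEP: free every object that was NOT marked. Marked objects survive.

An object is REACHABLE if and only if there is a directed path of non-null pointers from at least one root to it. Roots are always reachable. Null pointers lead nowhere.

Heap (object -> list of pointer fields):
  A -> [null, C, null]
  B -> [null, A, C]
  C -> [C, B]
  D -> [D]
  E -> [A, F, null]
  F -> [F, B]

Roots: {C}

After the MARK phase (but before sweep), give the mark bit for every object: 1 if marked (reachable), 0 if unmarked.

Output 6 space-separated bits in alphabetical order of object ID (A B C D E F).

Roots: C
Mark C: refs=C B, marked=C
Mark B: refs=null A C, marked=B C
Mark A: refs=null C null, marked=A B C
Unmarked (collected): D E F

Answer: 1 1 1 0 0 0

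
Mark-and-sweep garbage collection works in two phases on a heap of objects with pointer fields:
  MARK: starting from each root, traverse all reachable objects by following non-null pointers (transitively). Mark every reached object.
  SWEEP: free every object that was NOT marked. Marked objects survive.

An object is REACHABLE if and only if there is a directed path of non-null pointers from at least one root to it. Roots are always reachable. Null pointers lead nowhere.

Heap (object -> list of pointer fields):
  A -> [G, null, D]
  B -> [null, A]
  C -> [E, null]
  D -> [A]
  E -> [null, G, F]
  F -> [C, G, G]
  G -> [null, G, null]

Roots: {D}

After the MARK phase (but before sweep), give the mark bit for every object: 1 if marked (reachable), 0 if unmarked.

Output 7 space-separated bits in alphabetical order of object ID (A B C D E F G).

Roots: D
Mark D: refs=A, marked=D
Mark A: refs=G null D, marked=A D
Mark G: refs=null G null, marked=A D G
Unmarked (collected): B C E F

Answer: 1 0 0 1 0 0 1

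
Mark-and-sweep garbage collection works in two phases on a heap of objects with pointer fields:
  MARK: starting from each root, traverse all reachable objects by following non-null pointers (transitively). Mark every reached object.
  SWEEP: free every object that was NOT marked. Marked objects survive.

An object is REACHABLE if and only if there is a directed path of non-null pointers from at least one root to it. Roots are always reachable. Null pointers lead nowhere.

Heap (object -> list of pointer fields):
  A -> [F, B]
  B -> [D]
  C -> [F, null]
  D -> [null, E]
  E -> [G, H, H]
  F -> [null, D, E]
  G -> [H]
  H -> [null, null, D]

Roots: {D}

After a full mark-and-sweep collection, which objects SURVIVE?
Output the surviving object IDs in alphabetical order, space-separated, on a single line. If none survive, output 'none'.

Roots: D
Mark D: refs=null E, marked=D
Mark E: refs=G H H, marked=D E
Mark G: refs=H, marked=D E G
Mark H: refs=null null D, marked=D E G H
Unmarked (collected): A B C F

Answer: D E G H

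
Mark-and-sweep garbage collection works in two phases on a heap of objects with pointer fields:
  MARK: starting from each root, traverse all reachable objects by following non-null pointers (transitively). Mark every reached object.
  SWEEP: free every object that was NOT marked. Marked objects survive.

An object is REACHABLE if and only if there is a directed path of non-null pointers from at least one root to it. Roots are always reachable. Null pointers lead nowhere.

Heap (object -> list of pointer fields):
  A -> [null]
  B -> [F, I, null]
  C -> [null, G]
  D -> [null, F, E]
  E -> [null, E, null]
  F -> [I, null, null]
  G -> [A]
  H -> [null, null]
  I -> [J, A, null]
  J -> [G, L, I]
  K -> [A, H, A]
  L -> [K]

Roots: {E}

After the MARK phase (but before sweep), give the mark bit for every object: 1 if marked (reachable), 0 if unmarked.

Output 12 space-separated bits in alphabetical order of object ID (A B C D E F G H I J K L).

Answer: 0 0 0 0 1 0 0 0 0 0 0 0

Derivation:
Roots: E
Mark E: refs=null E null, marked=E
Unmarked (collected): A B C D F G H I J K L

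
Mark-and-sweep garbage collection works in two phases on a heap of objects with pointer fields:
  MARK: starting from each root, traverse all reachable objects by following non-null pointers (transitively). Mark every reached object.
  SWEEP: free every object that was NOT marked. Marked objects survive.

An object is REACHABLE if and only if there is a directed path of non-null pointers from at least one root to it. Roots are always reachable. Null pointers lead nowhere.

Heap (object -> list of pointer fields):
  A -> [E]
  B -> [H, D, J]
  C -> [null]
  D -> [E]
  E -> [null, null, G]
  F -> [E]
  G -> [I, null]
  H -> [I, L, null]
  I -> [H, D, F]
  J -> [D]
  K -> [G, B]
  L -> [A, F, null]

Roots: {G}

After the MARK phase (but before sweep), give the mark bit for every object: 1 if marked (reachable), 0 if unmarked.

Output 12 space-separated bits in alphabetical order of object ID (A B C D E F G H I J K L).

Roots: G
Mark G: refs=I null, marked=G
Mark I: refs=H D F, marked=G I
Mark H: refs=I L null, marked=G H I
Mark D: refs=E, marked=D G H I
Mark F: refs=E, marked=D F G H I
Mark L: refs=A F null, marked=D F G H I L
Mark E: refs=null null G, marked=D E F G H I L
Mark A: refs=E, marked=A D E F G H I L
Unmarked (collected): B C J K

Answer: 1 0 0 1 1 1 1 1 1 0 0 1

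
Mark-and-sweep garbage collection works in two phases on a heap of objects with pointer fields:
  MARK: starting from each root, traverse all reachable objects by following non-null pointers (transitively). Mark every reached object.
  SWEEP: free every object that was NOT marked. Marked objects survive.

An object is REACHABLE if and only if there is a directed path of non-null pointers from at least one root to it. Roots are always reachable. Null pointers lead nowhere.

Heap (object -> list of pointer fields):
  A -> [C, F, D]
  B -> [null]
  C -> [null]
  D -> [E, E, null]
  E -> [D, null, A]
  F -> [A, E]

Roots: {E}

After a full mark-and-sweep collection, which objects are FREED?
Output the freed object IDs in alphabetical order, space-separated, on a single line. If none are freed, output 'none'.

Answer: B

Derivation:
Roots: E
Mark E: refs=D null A, marked=E
Mark D: refs=E E null, marked=D E
Mark A: refs=C F D, marked=A D E
Mark C: refs=null, marked=A C D E
Mark F: refs=A E, marked=A C D E F
Unmarked (collected): B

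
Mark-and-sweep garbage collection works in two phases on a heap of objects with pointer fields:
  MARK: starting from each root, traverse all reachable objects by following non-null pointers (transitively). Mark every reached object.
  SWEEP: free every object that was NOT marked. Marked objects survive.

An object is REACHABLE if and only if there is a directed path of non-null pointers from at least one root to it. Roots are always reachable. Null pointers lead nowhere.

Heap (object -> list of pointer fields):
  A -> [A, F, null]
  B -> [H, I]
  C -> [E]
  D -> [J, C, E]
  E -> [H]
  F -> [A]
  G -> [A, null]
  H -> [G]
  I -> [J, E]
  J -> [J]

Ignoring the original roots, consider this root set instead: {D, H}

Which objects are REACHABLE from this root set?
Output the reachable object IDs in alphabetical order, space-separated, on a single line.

Answer: A C D E F G H J

Derivation:
Roots: D H
Mark D: refs=J C E, marked=D
Mark H: refs=G, marked=D H
Mark J: refs=J, marked=D H J
Mark C: refs=E, marked=C D H J
Mark E: refs=H, marked=C D E H J
Mark G: refs=A null, marked=C D E G H J
Mark A: refs=A F null, marked=A C D E G H J
Mark F: refs=A, marked=A C D E F G H J
Unmarked (collected): B I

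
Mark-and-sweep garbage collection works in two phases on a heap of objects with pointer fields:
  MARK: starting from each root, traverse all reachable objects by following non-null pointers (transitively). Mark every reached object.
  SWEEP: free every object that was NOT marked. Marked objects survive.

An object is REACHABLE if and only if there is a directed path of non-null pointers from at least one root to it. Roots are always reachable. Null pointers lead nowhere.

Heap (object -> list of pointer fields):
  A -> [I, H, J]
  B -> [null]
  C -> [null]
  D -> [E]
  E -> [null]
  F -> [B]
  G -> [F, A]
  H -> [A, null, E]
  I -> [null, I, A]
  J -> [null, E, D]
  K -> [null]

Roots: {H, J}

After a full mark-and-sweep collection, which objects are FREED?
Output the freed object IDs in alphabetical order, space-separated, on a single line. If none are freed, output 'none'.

Roots: H J
Mark H: refs=A null E, marked=H
Mark J: refs=null E D, marked=H J
Mark A: refs=I H J, marked=A H J
Mark E: refs=null, marked=A E H J
Mark D: refs=E, marked=A D E H J
Mark I: refs=null I A, marked=A D E H I J
Unmarked (collected): B C F G K

Answer: B C F G K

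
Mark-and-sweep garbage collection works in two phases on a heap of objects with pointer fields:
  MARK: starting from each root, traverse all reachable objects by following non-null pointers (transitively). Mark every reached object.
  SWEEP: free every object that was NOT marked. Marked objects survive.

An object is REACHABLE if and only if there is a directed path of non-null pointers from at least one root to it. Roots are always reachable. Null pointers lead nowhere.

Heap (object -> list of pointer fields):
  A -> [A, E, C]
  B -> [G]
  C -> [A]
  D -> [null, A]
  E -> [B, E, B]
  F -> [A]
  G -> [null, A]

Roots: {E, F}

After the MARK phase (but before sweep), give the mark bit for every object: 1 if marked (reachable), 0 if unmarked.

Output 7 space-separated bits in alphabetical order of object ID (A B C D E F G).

Roots: E F
Mark E: refs=B E B, marked=E
Mark F: refs=A, marked=E F
Mark B: refs=G, marked=B E F
Mark A: refs=A E C, marked=A B E F
Mark G: refs=null A, marked=A B E F G
Mark C: refs=A, marked=A B C E F G
Unmarked (collected): D

Answer: 1 1 1 0 1 1 1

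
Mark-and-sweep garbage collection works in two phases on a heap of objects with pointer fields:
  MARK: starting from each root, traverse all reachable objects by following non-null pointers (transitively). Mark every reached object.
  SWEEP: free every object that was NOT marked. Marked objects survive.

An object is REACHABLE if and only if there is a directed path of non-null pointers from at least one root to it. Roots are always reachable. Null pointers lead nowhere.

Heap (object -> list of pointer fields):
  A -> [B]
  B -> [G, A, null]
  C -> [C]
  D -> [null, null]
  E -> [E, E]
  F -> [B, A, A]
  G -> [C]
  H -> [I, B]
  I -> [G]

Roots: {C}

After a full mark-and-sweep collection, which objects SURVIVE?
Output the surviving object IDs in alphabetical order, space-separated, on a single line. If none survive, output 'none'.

Roots: C
Mark C: refs=C, marked=C
Unmarked (collected): A B D E F G H I

Answer: C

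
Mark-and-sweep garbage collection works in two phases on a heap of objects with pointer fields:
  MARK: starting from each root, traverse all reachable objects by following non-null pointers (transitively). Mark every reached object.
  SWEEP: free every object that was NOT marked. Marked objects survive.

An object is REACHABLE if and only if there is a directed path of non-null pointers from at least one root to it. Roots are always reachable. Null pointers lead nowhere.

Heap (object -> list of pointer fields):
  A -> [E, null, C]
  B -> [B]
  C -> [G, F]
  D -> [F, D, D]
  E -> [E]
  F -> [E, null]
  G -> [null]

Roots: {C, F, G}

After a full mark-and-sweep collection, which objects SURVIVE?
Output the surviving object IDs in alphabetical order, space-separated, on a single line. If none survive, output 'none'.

Roots: C F G
Mark C: refs=G F, marked=C
Mark F: refs=E null, marked=C F
Mark G: refs=null, marked=C F G
Mark E: refs=E, marked=C E F G
Unmarked (collected): A B D

Answer: C E F G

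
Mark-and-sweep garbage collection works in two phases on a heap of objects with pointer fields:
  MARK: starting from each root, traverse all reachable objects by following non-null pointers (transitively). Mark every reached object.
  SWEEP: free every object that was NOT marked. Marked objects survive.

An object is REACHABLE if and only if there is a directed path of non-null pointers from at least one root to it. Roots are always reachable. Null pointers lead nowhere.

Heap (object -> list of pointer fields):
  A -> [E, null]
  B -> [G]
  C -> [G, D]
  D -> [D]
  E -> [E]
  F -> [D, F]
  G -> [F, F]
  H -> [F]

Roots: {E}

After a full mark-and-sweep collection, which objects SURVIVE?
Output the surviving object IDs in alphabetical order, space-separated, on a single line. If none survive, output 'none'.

Roots: E
Mark E: refs=E, marked=E
Unmarked (collected): A B C D F G H

Answer: E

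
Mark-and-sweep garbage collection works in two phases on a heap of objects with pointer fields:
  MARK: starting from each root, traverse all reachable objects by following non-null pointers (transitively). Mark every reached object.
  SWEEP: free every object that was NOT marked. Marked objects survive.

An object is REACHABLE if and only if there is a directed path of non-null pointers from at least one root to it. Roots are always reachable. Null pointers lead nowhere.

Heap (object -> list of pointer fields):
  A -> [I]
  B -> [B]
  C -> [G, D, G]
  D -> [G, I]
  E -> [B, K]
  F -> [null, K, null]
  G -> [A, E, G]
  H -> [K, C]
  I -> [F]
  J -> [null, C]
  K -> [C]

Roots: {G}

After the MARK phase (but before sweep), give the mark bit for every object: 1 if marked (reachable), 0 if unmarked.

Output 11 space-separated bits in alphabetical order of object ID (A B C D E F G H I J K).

Roots: G
Mark G: refs=A E G, marked=G
Mark A: refs=I, marked=A G
Mark E: refs=B K, marked=A E G
Mark I: refs=F, marked=A E G I
Mark B: refs=B, marked=A B E G I
Mark K: refs=C, marked=A B E G I K
Mark F: refs=null K null, marked=A B E F G I K
Mark C: refs=G D G, marked=A B C E F G I K
Mark D: refs=G I, marked=A B C D E F G I K
Unmarked (collected): H J

Answer: 1 1 1 1 1 1 1 0 1 0 1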